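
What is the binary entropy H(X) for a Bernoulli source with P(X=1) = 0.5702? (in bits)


H = -p*log2(p) - (1-p)*log2(1-p). -0.5702*log2(0.5702) = 0.462124; -0.4298*log2(0.4298) = 0.523609. H = 0.462124 + 0.523609 = 0.9857

0.9857 bits


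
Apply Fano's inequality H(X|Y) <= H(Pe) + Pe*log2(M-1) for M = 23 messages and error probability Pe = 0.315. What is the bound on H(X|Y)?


H(Pe) = -Pe*log2(Pe) - (1-Pe)*log2(1-Pe) = -0.315*log2(0.315) - 0.685*log2(0.685) = 0.524972 + 0.373890 = 0.8989. Pe*log2(M-1) = 0.315*log2(22) = 1.404721. Bound = H(Pe) + Pe*log2(M-1) = 0.524972 + 0.373890 + 1.404721 = 2.3036

2.3036 bits


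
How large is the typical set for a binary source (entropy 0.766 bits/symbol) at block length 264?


log2|A_typical| = nH = 264 * 0.766 = 202.224, so |A_typical| ~ 2^202.224 = 7.507e+60

7.507e+60


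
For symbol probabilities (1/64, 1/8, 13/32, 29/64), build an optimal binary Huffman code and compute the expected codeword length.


Huffman construction (repeatedly merge the two least-probable nodes; each merge adds 1 bit to every symbol beneath it): 1/64 + 1/8 = 9/64; 9/64 + 13/32 = 35/64; 29/64 + 35/64 = 1. Resulting codeword lengths (in the order the probabilities were given): (3, 3, 2, 1). L_avg = sum(p_i * l_i) = 1/64*3 + 1/8*3 + 13/32*2 + 29/64*1 = 27/16 = 1.6875

1.6875 bits


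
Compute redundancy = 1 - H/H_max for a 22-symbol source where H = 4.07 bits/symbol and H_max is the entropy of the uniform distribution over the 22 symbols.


H_max = log2(K) = log2(22) = 4.4594 bits/symbol. Redundancy = 1 - H/H_max = 1 - 4.07/4.4594 = 1 - 0.9127 = 0.0873

0.0873


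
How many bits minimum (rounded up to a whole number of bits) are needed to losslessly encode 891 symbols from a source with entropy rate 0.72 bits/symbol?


Minimum bits >= n * H = 891 * 0.72 = 641.52, rounded up to a whole number of bits = 642

642 bits


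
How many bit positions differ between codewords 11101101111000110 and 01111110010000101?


Count differing positions: ^ . . ^ . . ^ ^ ^ . ^ . . . . ^ ^ = 8 differences

8


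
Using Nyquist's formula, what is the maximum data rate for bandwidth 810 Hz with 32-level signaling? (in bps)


Rate = 2 * B * log2(M) = 2 * 810 * 5.0 = 8100.0

8100.0 bps


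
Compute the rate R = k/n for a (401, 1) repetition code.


Rate = k/n = 1/401

1/401


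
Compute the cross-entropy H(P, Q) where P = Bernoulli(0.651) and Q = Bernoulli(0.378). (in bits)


H(P,Q) = -p*log2(q) - (1-p)*log2(1-q). -0.651*log2(0.378) = 0.913706; -0.349*log2(0.622) = 0.239070. H(P,Q) = 0.913706 + 0.239070 = 1.1528

1.1528 bits


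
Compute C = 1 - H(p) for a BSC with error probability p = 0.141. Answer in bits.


H(p) = -p*log2(p) - (1-p)*log2(1-p) = -0.141*log2(0.141) - 0.859*log2(0.859) = 0.398499 + 0.188353 = 0.5869. C = 1 - H(p) = 1 - 0.5869 = 0.4131

0.4131 bits


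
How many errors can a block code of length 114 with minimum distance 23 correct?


Correction capability = floor((d-1)/2) = floor((23-1)/2) = 11

11 errors


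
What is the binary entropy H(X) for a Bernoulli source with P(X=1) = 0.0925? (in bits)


H = -p*log2(p) - (1-p)*log2(1-p). -0.0925*log2(0.0925) = 0.317682; -0.9075*log2(0.9075) = 0.127078. H = 0.317682 + 0.127078 = 0.4448

0.4448 bits


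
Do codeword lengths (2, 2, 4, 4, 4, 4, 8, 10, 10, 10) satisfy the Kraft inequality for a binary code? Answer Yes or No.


Kraft sum = sum(2^(-l_i)) = 0.7568, need <= 1. Result: satisfied (a binary prefix-free code with these lengths exists)

Yes


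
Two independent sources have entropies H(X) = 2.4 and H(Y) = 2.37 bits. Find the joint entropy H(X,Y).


For independent variables, H(X,Y) = H(X) + H(Y) = 2.4 + 2.37 = 4.77

4.77 bits


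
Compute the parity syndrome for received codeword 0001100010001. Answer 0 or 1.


Syndrome = XOR of all bits = 0 XOR 0 XOR 0 XOR 1 XOR 1 XOR 0 XOR 0 XOR 0 XOR 1 XOR 0 XOR 0 XOR 0 XOR 1 = 0

0


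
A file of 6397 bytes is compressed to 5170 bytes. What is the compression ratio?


Ratio = original / compressed = 6397 / 5170 = 1.2373

1.2373


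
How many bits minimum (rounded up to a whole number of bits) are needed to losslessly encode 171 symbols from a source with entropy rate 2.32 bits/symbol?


Minimum bits >= n * H = 171 * 2.32 = 396.72, rounded up to a whole number of bits = 397

397 bits


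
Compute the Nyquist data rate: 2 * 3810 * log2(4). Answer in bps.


Rate = 2 * B * log2(M) = 2 * 3810 * 2.0 = 15240.0

15240.0 bps


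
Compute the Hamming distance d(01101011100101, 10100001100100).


Count differing positions: ^ ^ . . ^ . ^ . . . . . . ^ = 5 differences

5


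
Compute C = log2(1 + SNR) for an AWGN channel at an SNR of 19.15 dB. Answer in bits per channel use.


SNR_linear = 10^(19.15/10) = 82.2243; C = log2(1 + SNR_linear) = log2(1 + 82.2243) = 6.3789

6.3789 bits/channel use


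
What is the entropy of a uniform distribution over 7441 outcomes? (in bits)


H = log2(n) = log2(7441) = 12.8613

12.8613 bits


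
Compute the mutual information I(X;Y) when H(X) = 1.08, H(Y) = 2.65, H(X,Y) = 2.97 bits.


I(X;Y) = H(X) + H(Y) - H(X,Y) = 1.08 + 2.65 - 2.97 = 0.76

0.76 bits


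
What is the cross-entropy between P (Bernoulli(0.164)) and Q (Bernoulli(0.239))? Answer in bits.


H(P,Q) = -p*log2(q) - (1-p)*log2(1-q). -0.164*log2(0.239) = 0.338646; -0.836*log2(0.761) = 0.329410. H(P,Q) = 0.338646 + 0.329410 = 0.6681

0.6681 bits


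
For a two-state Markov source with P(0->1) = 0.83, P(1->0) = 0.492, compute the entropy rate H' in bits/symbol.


Stationary distribution: pi_0 = p10/(p01+p10) = 0.3722, pi_1 = 0.6278. Entropy rate H' = pi_0*H(p01) + pi_1*H(p10) = 0.3722*0.6577 + 0.6278*0.9998 = 0.8725

0.8725 bits/symbol


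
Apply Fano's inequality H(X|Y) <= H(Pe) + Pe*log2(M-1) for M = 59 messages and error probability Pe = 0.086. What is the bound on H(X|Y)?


H(Pe) = -Pe*log2(Pe) - (1-Pe)*log2(1-Pe) = -0.086*log2(0.086) - 0.914*log2(0.914) = 0.304399 + 0.118577 = 0.423. Pe*log2(M-1) = 0.086*log2(58) = 0.503786. Bound = H(Pe) + Pe*log2(M-1) = 0.304399 + 0.118577 + 0.503786 = 0.9268

0.9268 bits


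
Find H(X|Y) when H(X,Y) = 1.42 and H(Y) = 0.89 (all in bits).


H(X|Y) = H(X,Y) - H(Y) = 1.42 - 0.89 = 0.53

0.53 bits


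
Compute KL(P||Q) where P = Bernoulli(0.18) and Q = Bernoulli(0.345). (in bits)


KL = p*log2(p/q) + (1-p)*log2((1-p)/(1-q)) = 0.18*log2(0.18/0.345) + 0.82*log2(0.82/0.655) = 0.0968

0.0968 bits


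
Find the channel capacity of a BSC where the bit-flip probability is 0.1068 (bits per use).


H(p) = -p*log2(p) - (1-p)*log2(1-p) = -0.1068*log2(0.1068) - 0.8932*log2(0.8932) = 0.344645 + 0.145542 = 0.4902. C = 1 - H(p) = 1 - 0.4902 = 0.5098

0.5098 bits


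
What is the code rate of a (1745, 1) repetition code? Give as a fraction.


Rate = k/n = 1/1745

1/1745


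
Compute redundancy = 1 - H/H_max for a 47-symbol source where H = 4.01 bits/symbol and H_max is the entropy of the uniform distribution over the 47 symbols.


H_max = log2(K) = log2(47) = 5.5546 bits/symbol. Redundancy = 1 - H/H_max = 1 - 4.01/5.5546 = 1 - 0.7219 = 0.2781

0.2781


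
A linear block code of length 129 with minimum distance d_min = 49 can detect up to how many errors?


Detection capability = d_min - 1 = 49 - 1 = 48

48 errors


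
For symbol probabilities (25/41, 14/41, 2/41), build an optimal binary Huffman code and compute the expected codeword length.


Huffman construction (repeatedly merge the two least-probable nodes; each merge adds 1 bit to every symbol beneath it): 2/41 + 14/41 = 16/41; 16/41 + 25/41 = 1. Resulting codeword lengths (in the order the probabilities were given): (1, 2, 2). L_avg = sum(p_i * l_i) = 25/41*1 + 14/41*2 + 2/41*2 = 57/41 = 1.3902

1.3902 bits


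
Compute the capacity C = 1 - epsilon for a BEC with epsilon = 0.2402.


C = 1 - epsilon = 1 - 0.2402 = 0.7598

0.7598 bits


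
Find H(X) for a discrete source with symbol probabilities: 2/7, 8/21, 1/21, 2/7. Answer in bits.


H = -sum(p_i * log2(p_i)). Terms: -(2/7)*log2(2/7) = 0.516387; -(8/21)*log2(8/21) = 0.530407; -(1/21)*log2(1/21) = 0.209158; -(2/7)*log2(2/7) = 0.516387. H = 0.516387 + 0.530407 + 0.209158 + 0.516387 = 1.7723

1.7723 bits


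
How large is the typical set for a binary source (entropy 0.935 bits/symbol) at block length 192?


log2|A_typical| = nH = 192 * 0.935 = 179.52, so |A_typical| ~ 2^179.52 = 1.099e+54

1.099e+54


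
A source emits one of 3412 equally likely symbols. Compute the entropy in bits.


H = log2(n) = log2(3412) = 11.7364

11.7364 bits


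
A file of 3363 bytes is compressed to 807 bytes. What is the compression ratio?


Ratio = original / compressed = 3363 / 807 = 4.1673

4.1673


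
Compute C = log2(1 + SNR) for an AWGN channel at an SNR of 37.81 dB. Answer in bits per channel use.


SNR_linear = 10^(37.81/10) = 6039.4863; C = log2(1 + SNR_linear) = log2(1 + 6039.4863) = 12.5604

12.5604 bits/channel use


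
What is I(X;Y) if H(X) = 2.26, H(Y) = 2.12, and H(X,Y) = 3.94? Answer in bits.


I(X;Y) = H(X) + H(Y) - H(X,Y) = 2.26 + 2.12 - 3.94 = 0.44

0.44 bits


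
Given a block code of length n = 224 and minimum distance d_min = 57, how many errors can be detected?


Detection capability = d_min - 1 = 57 - 1 = 56

56 errors


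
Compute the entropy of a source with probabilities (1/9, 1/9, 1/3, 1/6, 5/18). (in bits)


H = -sum(p_i * log2(p_i)). Terms: -(1/9)*log2(1/9) = 0.352214; -(1/9)*log2(1/9) = 0.352214; -(1/3)*log2(1/3) = 0.528321; -(1/6)*log2(1/6) = 0.430827; -(5/18)*log2(5/18) = 0.513332. H = 0.352214 + 0.352214 + 0.528321 + 0.430827 + 0.513332 = 2.1769

2.1769 bits


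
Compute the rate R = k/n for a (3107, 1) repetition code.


Rate = k/n = 1/3107

1/3107


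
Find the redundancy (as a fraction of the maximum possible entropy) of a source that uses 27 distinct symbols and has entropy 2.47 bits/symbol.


H_max = log2(K) = log2(27) = 4.7549 bits/symbol. Redundancy = 1 - H/H_max = 1 - 2.47/4.7549 = 1 - 0.5195 = 0.4805

0.4805


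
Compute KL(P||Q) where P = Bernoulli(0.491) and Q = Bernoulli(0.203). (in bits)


KL = p*log2(p/q) + (1-p)*log2((1-p)/(1-q)) = 0.491*log2(0.491/0.203) + 0.509*log2(0.509/0.797) = 0.2964

0.2964 bits


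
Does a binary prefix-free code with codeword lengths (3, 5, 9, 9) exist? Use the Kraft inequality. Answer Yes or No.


Kraft sum = sum(2^(-l_i)) = 0.1602, need <= 1. Result: satisfied (a binary prefix-free code with these lengths exists)

Yes


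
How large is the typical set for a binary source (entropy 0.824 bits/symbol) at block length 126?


log2|A_typical| = nH = 126 * 0.824 = 103.824, so |A_typical| ~ 2^103.824 = 1.795e+31

1.795e+31


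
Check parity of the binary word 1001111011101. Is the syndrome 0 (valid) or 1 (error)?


Syndrome = XOR of all bits = 1 XOR 0 XOR 0 XOR 1 XOR 1 XOR 1 XOR 1 XOR 0 XOR 1 XOR 1 XOR 1 XOR 0 XOR 1 = 1

1


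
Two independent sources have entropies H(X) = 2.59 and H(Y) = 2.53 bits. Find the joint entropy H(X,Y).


For independent variables, H(X,Y) = H(X) + H(Y) = 2.59 + 2.53 = 5.12

5.12 bits


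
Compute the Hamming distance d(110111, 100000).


Count differing positions: . ^ . ^ ^ ^ = 4 differences

4


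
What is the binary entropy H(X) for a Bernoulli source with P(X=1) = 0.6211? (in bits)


H = -p*log2(p) - (1-p)*log2(1-p). -0.6211*log2(0.6211) = 0.426759; -0.3789*log2(0.3789) = 0.530502. H = 0.426759 + 0.530502 = 0.9573

0.9573 bits


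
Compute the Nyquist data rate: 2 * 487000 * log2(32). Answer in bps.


Rate = 2 * B * log2(M) = 2 * 487000 * 5.0 = 4870000.0

4870000.0 bps


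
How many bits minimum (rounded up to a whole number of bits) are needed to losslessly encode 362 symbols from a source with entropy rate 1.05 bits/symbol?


Minimum bits >= n * H = 362 * 1.05 = 380.1, rounded up to a whole number of bits = 381

381 bits


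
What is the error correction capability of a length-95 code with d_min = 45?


Correction capability = floor((d-1)/2) = floor((45-1)/2) = 22

22 errors


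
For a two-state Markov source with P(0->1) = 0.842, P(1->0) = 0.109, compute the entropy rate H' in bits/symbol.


Stationary distribution: pi_0 = p10/(p01+p10) = 0.1146, pi_1 = 0.8854. Entropy rate H' = pi_0*H(p01) + pi_1*H(p10) = 0.1146*0.6295 + 0.8854*0.4969 = 0.5121

0.5121 bits/symbol


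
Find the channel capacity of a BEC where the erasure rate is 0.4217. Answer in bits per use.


C = 1 - epsilon = 1 - 0.4217 = 0.5783

0.5783 bits


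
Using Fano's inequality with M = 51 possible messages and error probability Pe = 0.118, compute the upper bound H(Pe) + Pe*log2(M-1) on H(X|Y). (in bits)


H(Pe) = -Pe*log2(Pe) - (1-Pe)*log2(1-Pe) = -0.118*log2(0.118) - 0.882*log2(0.882) = 0.363811 + 0.159774 = 0.5236. Pe*log2(M-1) = 0.118*log2(50) = 0.665975. Bound = H(Pe) + Pe*log2(M-1) = 0.363811 + 0.159774 + 0.665975 = 1.1896

1.1896 bits


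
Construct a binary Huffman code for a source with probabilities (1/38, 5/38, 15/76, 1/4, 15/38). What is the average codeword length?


Huffman construction (repeatedly merge the two least-probable nodes; each merge adds 1 bit to every symbol beneath it): 1/38 + 5/38 = 3/19; 3/19 + 15/76 = 27/76; 1/4 + 27/76 = 23/38; 15/38 + 23/38 = 1. Resulting codeword lengths (in the order the probabilities were given): (4, 4, 3, 2, 1). L_avg = sum(p_i * l_i) = 1/38*4 + 5/38*4 + 15/76*3 + 1/4*2 + 15/38*1 = 161/76 = 2.1184

2.1184 bits


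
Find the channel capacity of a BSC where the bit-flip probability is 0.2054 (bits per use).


H(p) = -p*log2(p) - (1-p)*log2(1-p) = -0.2054*log2(0.2054) - 0.7946*log2(0.7946) = 0.469029 + 0.263568 = 0.7326. C = 1 - H(p) = 1 - 0.7326 = 0.2674

0.2674 bits


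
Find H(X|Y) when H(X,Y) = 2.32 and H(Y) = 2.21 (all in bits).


H(X|Y) = H(X,Y) - H(Y) = 2.32 - 2.21 = 0.11

0.11 bits


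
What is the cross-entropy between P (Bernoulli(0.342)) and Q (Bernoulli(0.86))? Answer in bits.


H(P,Q) = -p*log2(q) - (1-p)*log2(1-q). -0.342*log2(0.86) = 0.074416; -0.658*log2(0.14) = 1.866418. H(P,Q) = 0.074416 + 1.866418 = 1.9408

1.9408 bits


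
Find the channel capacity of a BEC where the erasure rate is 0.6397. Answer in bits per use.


C = 1 - epsilon = 1 - 0.6397 = 0.3603

0.3603 bits


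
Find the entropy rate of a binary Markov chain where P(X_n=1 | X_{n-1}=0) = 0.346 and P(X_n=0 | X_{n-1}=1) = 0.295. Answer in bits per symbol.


Stationary distribution: pi_0 = p10/(p01+p10) = 0.4602, pi_1 = 0.5398. Entropy rate H' = pi_0*H(p01) + pi_1*H(p10) = 0.4602*0.9304 + 0.5398*0.8751 = 0.9006

0.9006 bits/symbol


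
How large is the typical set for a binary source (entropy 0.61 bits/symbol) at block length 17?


log2|A_typical| = nH = 17 * 0.61 = 10.37, so |A_typical| ~ 2^10.37 = 1.323e+03

1.323e+03


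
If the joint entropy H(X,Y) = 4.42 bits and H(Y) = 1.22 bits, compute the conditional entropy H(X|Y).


H(X|Y) = H(X,Y) - H(Y) = 4.42 - 1.22 = 3.2

3.2 bits


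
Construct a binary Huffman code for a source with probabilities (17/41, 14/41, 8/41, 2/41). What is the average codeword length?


Huffman construction (repeatedly merge the two least-probable nodes; each merge adds 1 bit to every symbol beneath it): 2/41 + 8/41 = 10/41; 10/41 + 14/41 = 24/41; 17/41 + 24/41 = 1. Resulting codeword lengths (in the order the probabilities were given): (1, 2, 3, 3). L_avg = sum(p_i * l_i) = 17/41*1 + 14/41*2 + 8/41*3 + 2/41*3 = 75/41 = 1.8293

1.8293 bits


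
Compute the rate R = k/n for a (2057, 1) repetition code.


Rate = k/n = 1/2057

1/2057


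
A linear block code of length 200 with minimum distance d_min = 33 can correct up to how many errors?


Correction capability = floor((d-1)/2) = floor((33-1)/2) = 16

16 errors


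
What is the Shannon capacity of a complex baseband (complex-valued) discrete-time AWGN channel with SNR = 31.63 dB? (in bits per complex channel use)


SNR_linear = 10^(31.63/10) = 1455.4591; C = log2(1 + SNR_linear) = log2(1 + 1455.4591) = 10.5082

10.5082 bits/channel use


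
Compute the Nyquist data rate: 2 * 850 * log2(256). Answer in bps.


Rate = 2 * B * log2(M) = 2 * 850 * 8.0 = 13600.0

13600.0 bps


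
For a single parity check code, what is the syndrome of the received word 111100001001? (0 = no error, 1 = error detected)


Syndrome = XOR of all bits = 1 XOR 1 XOR 1 XOR 1 XOR 0 XOR 0 XOR 0 XOR 0 XOR 1 XOR 0 XOR 0 XOR 1 = 0

0


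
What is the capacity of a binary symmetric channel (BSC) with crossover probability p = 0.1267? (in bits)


H(p) = -p*log2(p) - (1-p)*log2(1-p) = -0.1267*log2(0.1267) - 0.8733*log2(0.8733) = 0.377631 + 0.170687 = 0.5483. C = 1 - H(p) = 1 - 0.5483 = 0.4517

0.4517 bits


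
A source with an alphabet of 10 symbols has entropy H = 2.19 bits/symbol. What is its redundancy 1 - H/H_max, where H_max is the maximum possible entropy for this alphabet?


H_max = log2(K) = log2(10) = 3.3219 bits/symbol. Redundancy = 1 - H/H_max = 1 - 2.19/3.3219 = 1 - 0.6593 = 0.3407

0.3407


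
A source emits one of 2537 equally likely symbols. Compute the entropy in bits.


H = log2(n) = log2(2537) = 11.3089

11.3089 bits


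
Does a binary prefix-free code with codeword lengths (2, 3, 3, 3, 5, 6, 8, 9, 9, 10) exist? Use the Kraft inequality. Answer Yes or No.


Kraft sum = sum(2^(-l_i)) = 0.6807, need <= 1. Result: satisfied (a binary prefix-free code with these lengths exists)

Yes


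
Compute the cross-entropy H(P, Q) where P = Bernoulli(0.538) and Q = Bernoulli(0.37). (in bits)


H(P,Q) = -p*log2(q) - (1-p)*log2(1-q). -0.538*log2(0.37) = 0.771709; -0.462*log2(0.63) = 0.307958. H(P,Q) = 0.771709 + 0.307958 = 1.0797

1.0797 bits


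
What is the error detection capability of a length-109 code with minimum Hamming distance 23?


Detection capability = d_min - 1 = 23 - 1 = 22

22 errors


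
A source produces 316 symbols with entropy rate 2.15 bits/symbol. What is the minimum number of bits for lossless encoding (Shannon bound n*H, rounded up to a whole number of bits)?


Minimum bits >= n * H = 316 * 2.15 = 679.4, rounded up to a whole number of bits = 680

680 bits


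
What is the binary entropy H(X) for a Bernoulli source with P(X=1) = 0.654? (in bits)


H = -p*log2(p) - (1-p)*log2(1-p). -0.654*log2(0.654) = 0.400665; -0.346*log2(0.346) = 0.529780. H = 0.400665 + 0.529780 = 0.9304

0.9304 bits


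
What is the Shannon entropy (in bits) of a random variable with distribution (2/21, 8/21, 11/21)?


H = -sum(p_i * log2(p_i)). Terms: -(2/21)*log2(2/21) = 0.323078; -(8/21)*log2(8/21) = 0.530407; -(11/21)*log2(11/21) = 0.488654. H = 0.323078 + 0.530407 + 0.488654 = 1.3421

1.3421 bits


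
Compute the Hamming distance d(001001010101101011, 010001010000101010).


Count differing positions: . ^ ^ . . . . . . ^ . ^ . . . . . ^ = 5 differences

5


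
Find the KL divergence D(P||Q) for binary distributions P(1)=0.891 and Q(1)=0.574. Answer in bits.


KL = p*log2(p/q) + (1-p)*log2((1-p)/(1-q)) = 0.891*log2(0.891/0.574) + 0.109*log2(0.109/0.426) = 0.3509

0.3509 bits


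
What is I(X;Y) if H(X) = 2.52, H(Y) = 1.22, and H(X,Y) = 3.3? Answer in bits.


I(X;Y) = H(X) + H(Y) - H(X,Y) = 2.52 + 1.22 - 3.3 = 0.44

0.44 bits


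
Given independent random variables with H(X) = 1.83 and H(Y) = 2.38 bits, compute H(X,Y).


For independent variables, H(X,Y) = H(X) + H(Y) = 1.83 + 2.38 = 4.21

4.21 bits


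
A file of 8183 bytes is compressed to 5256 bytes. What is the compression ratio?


Ratio = original / compressed = 8183 / 5256 = 1.5569

1.5569


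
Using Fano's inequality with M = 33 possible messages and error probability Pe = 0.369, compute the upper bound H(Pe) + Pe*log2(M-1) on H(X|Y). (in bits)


H(Pe) = -Pe*log2(Pe) - (1-Pe)*log2(1-Pe) = -0.369*log2(0.369) - 0.631*log2(0.631) = 0.530735 + 0.419166 = 0.9499. Pe*log2(M-1) = 0.369*log2(32) = 1.845000. Bound = H(Pe) + Pe*log2(M-1) = 0.530735 + 0.419166 + 1.845000 = 2.7949

2.7949 bits


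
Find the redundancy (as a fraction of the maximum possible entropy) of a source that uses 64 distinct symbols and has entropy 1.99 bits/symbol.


H_max = log2(K) = log2(64) = 6.0 bits/symbol. Redundancy = 1 - H/H_max = 1 - 1.99/6.0 = 1 - 0.3317 = 0.6683

0.6683


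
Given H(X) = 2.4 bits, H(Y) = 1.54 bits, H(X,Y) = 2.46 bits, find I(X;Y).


I(X;Y) = H(X) + H(Y) - H(X,Y) = 2.4 + 1.54 - 2.46 = 1.48

1.48 bits


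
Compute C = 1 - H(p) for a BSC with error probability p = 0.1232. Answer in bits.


H(p) = -p*log2(p) - (1-p)*log2(1-p) = -0.1232*log2(0.1232) - 0.8768*log2(0.8768) = 0.372178 + 0.166312 = 0.5385. C = 1 - H(p) = 1 - 0.5385 = 0.4615

0.4615 bits


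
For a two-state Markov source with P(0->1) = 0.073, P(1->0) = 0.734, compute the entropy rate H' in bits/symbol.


Stationary distribution: pi_0 = p10/(p01+p10) = 0.9095, pi_1 = 0.0905. Entropy rate H' = pi_0*H(p01) + pi_1*H(p10) = 0.9095*0.377 + 0.0905*0.8357 = 0.4185

0.4185 bits/symbol


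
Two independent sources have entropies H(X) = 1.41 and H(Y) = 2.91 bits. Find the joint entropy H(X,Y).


For independent variables, H(X,Y) = H(X) + H(Y) = 1.41 + 2.91 = 4.32

4.32 bits


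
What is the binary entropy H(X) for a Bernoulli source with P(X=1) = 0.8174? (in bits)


H = -p*log2(p) - (1-p)*log2(1-p). -0.8174*log2(0.8174) = 0.237770; -0.1826*log2(0.1826) = 0.447962. H = 0.237770 + 0.447962 = 0.6857

0.6857 bits


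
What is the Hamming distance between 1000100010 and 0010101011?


Count differing positions: ^ . ^ . . . ^ . . ^ = 4 differences

4


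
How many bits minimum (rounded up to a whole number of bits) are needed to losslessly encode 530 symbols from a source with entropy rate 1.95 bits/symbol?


Minimum bits >= n * H = 530 * 1.95 = 1033.5, rounded up to a whole number of bits = 1034

1034 bits


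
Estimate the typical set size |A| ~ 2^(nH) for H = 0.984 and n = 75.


log2|A_typical| = nH = 75 * 0.984 = 73.8, so |A_typical| ~ 2^73.8 = 1.644e+22

1.644e+22


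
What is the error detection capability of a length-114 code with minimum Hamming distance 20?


Detection capability = d_min - 1 = 20 - 1 = 19

19 errors


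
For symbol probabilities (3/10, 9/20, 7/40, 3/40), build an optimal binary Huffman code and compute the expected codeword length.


Huffman construction (repeatedly merge the two least-probable nodes; each merge adds 1 bit to every symbol beneath it): 3/40 + 7/40 = 1/4; 1/4 + 3/10 = 11/20; 9/20 + 11/20 = 1. Resulting codeword lengths (in the order the probabilities were given): (2, 1, 3, 3). L_avg = sum(p_i * l_i) = 3/10*2 + 9/20*1 + 7/40*3 + 3/40*3 = 9/5 = 1.8

1.8 bits


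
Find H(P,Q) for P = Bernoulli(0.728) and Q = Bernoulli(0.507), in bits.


H(P,Q) = -p*log2(q) - (1-p)*log2(1-q). -0.728*log2(0.507) = 0.713398; -0.272*log2(0.493) = 0.277533. H(P,Q) = 0.713398 + 0.277533 = 0.9909

0.9909 bits


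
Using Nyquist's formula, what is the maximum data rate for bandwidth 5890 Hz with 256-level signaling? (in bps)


Rate = 2 * B * log2(M) = 2 * 5890 * 8.0 = 94240.0

94240.0 bps


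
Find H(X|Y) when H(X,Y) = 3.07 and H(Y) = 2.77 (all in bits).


H(X|Y) = H(X,Y) - H(Y) = 3.07 - 2.77 = 0.3

0.3 bits


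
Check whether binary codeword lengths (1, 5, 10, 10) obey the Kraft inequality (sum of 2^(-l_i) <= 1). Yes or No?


Kraft sum = sum(2^(-l_i)) = 0.5332, need <= 1. Result: satisfied (a binary prefix-free code with these lengths exists)

Yes


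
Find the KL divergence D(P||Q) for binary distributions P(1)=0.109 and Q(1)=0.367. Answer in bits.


KL = p*log2(p/q) + (1-p)*log2((1-p)/(1-q)) = 0.109*log2(0.109/0.367) + 0.891*log2(0.891/0.633) = 0.2486

0.2486 bits


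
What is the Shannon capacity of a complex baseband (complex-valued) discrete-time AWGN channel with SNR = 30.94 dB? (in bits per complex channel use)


SNR_linear = 10^(30.94/10) = 1241.6523; C = log2(1 + SNR_linear) = log2(1 + 1241.6523) = 10.2792

10.2792 bits/channel use


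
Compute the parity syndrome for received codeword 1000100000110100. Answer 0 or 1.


Syndrome = XOR of all bits = 1 XOR 0 XOR 0 XOR 0 XOR 1 XOR 0 XOR 0 XOR 0 XOR 0 XOR 0 XOR 1 XOR 1 XOR 0 XOR 1 XOR 0 XOR 0 = 1

1


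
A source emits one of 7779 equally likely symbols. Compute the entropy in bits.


H = log2(n) = log2(7779) = 12.9254

12.9254 bits


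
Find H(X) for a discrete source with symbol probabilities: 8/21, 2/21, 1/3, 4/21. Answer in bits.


H = -sum(p_i * log2(p_i)). Terms: -(8/21)*log2(8/21) = 0.530407; -(2/21)*log2(2/21) = 0.323078; -(1/3)*log2(1/3) = 0.528321; -(4/21)*log2(4/21) = 0.455680. H = 0.530407 + 0.323078 + 0.528321 + 0.455680 = 1.8375

1.8375 bits


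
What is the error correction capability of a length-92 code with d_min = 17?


Correction capability = floor((d-1)/2) = floor((17-1)/2) = 8

8 errors


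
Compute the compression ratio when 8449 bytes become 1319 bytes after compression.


Ratio = original / compressed = 8449 / 1319 = 6.4056

6.4056


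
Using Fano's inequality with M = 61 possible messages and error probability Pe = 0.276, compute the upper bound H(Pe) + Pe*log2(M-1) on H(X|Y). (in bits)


H(Pe) = -Pe*log2(Pe) - (1-Pe)*log2(1-Pe) = -0.276*log2(0.276) - 0.724*log2(0.724) = 0.512604 + 0.337339 = 0.8499. Pe*log2(M-1) = 0.276*log2(60) = 1.630302. Bound = H(Pe) + Pe*log2(M-1) = 0.512604 + 0.337339 + 1.630302 = 2.4802

2.4802 bits


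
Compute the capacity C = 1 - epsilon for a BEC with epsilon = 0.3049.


C = 1 - epsilon = 1 - 0.3049 = 0.6951

0.6951 bits


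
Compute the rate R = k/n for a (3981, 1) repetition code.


Rate = k/n = 1/3981

1/3981


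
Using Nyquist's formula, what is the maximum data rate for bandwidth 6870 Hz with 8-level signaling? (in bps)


Rate = 2 * B * log2(M) = 2 * 6870 * 3.0 = 41220.0

41220.0 bps


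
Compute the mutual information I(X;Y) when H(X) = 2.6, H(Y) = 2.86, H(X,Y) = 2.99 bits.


I(X;Y) = H(X) + H(Y) - H(X,Y) = 2.6 + 2.86 - 2.99 = 2.47

2.47 bits


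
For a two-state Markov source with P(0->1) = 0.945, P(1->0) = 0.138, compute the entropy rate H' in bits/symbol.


Stationary distribution: pi_0 = p10/(p01+p10) = 0.1274, pi_1 = 0.8726. Entropy rate H' = pi_0*H(p01) + pi_1*H(p10) = 0.1274*0.3073 + 0.8726*0.579 = 0.5444

0.5444 bits/symbol


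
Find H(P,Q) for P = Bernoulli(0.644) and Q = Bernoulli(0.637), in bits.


H(P,Q) = -p*log2(q) - (1-p)*log2(1-q). -0.644*log2(0.637) = 0.419009; -0.356*log2(0.363) = 0.520457. H(P,Q) = 0.419009 + 0.520457 = 0.9395

0.9395 bits


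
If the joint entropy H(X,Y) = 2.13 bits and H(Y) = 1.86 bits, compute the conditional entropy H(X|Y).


H(X|Y) = H(X,Y) - H(Y) = 2.13 - 1.86 = 0.27

0.27 bits


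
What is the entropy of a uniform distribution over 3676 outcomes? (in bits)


H = log2(n) = log2(3676) = 11.8439

11.8439 bits


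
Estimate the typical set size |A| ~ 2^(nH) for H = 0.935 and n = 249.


log2|A_typical| = nH = 249 * 0.935 = 232.815, so |A_typical| ~ 2^232.815 = 1.214e+70

1.214e+70


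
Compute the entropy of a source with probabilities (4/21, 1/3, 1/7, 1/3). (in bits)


H = -sum(p_i * log2(p_i)). Terms: -(4/21)*log2(4/21) = 0.455680; -(1/3)*log2(1/3) = 0.528321; -(1/7)*log2(1/7) = 0.401051; -(1/3)*log2(1/3) = 0.528321. H = 0.455680 + 0.528321 + 0.401051 + 0.528321 = 1.9134

1.9134 bits


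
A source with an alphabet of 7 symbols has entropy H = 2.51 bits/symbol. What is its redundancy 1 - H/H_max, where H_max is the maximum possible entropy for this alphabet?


H_max = log2(K) = log2(7) = 2.8074 bits/symbol. Redundancy = 1 - H/H_max = 1 - 2.51/2.8074 = 1 - 0.8941 = 0.1059

0.1059


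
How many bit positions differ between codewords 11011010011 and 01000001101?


Count differing positions: ^ . . ^ ^ . ^ ^ ^ ^ . = 7 differences

7


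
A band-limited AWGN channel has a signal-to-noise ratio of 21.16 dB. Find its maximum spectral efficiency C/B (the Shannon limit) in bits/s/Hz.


SNR_linear = 10^(21.16/10) = 130.6171; C/B = log2(1 + SNR_linear) = log2(1 + 130.6171) = 7.0402

7.0402 bits/s/Hz


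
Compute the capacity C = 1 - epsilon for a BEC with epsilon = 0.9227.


C = 1 - epsilon = 1 - 0.9227 = 0.0773

0.0773 bits


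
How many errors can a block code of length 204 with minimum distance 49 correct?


Correction capability = floor((d-1)/2) = floor((49-1)/2) = 24

24 errors


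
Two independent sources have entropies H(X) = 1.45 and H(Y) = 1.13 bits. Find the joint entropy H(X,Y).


For independent variables, H(X,Y) = H(X) + H(Y) = 1.45 + 1.13 = 2.58

2.58 bits


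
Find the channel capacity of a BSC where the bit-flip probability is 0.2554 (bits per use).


H(p) = -p*log2(p) - (1-p)*log2(1-p) = -0.2554*log2(0.2554) - 0.7446*log2(0.7446) = 0.502926 + 0.316799 = 0.8197. C = 1 - H(p) = 1 - 0.8197 = 0.1803

0.1803 bits


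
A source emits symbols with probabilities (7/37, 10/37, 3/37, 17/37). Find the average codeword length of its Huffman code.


Huffman construction (repeatedly merge the two least-probable nodes; each merge adds 1 bit to every symbol beneath it): 3/37 + 7/37 = 10/37; 10/37 + 10/37 = 20/37; 17/37 + 20/37 = 1. Resulting codeword lengths (in the order the probabilities were given): (3, 2, 3, 1). L_avg = sum(p_i * l_i) = 7/37*3 + 10/37*2 + 3/37*3 + 17/37*1 = 67/37 = 1.8108

1.8108 bits


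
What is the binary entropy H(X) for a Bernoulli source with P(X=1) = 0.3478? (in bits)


H = -p*log2(p) - (1-p)*log2(1-p). -0.3478*log2(0.3478) = 0.529932; -0.6522*log2(0.6522) = 0.402155. H = 0.529932 + 0.402155 = 0.9321

0.9321 bits


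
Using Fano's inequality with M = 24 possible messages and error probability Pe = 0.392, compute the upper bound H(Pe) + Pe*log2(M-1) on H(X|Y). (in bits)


H(Pe) = -Pe*log2(Pe) - (1-Pe)*log2(1-Pe) = -0.392*log2(0.392) - 0.608*log2(0.608) = 0.529621 + 0.436457 = 0.9661. Pe*log2(M-1) = 0.392*log2(23) = 1.773236. Bound = H(Pe) + Pe*log2(M-1) = 0.529621 + 0.436457 + 1.773236 = 2.7393

2.7393 bits


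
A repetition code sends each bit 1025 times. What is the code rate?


Rate = k/n = 1/1025

1/1025


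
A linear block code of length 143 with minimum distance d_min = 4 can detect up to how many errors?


Detection capability = d_min - 1 = 4 - 1 = 3

3 errors


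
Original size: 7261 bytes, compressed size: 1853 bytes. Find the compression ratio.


Ratio = original / compressed = 7261 / 1853 = 3.9185

3.9185


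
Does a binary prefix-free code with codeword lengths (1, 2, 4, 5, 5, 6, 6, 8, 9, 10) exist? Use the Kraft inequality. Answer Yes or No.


Kraft sum = sum(2^(-l_i)) = 0.9131, need <= 1. Result: satisfied (a binary prefix-free code with these lengths exists)

Yes


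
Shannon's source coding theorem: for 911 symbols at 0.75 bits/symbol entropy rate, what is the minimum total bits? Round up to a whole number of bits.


Minimum bits >= n * H = 911 * 0.75 = 683.25, rounded up to a whole number of bits = 684

684 bits


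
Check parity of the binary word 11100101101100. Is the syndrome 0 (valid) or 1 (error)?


Syndrome = XOR of all bits = 1 XOR 1 XOR 1 XOR 0 XOR 0 XOR 1 XOR 0 XOR 1 XOR 1 XOR 0 XOR 1 XOR 1 XOR 0 XOR 0 = 0

0


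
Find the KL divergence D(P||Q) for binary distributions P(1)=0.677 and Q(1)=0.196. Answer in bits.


KL = p*log2(p/q) + (1-p)*log2((1-p)/(1-q)) = 0.677*log2(0.677/0.196) + 0.323*log2(0.323/0.804) = 0.7857

0.7857 bits


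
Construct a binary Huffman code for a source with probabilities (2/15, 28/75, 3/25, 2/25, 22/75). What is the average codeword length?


Huffman construction (repeatedly merge the two least-probable nodes; each merge adds 1 bit to every symbol beneath it): 2/25 + 3/25 = 1/5; 2/15 + 1/5 = 1/3; 22/75 + 1/3 = 47/75; 28/75 + 47/75 = 1. Resulting codeword lengths (in the order the probabilities were given): (3, 1, 4, 4, 2). L_avg = sum(p_i * l_i) = 2/15*3 + 28/75*1 + 3/25*4 + 2/25*4 + 22/75*2 = 54/25 = 2.16

2.16 bits


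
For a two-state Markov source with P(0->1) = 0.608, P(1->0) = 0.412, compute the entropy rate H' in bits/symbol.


Stationary distribution: pi_0 = p10/(p01+p10) = 0.4039, pi_1 = 0.5961. Entropy rate H' = pi_0*H(p01) + pi_1*H(p10) = 0.4039*0.9661 + 0.5961*0.9775 = 0.9729

0.9729 bits/symbol


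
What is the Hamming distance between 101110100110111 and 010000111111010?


Count differing positions: ^ ^ ^ ^ ^ . . ^ ^ . . ^ ^ . ^ = 10 differences

10


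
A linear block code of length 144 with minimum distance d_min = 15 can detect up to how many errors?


Detection capability = d_min - 1 = 15 - 1 = 14

14 errors


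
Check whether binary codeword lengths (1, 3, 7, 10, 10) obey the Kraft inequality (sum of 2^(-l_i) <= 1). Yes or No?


Kraft sum = sum(2^(-l_i)) = 0.6348, need <= 1. Result: satisfied (a binary prefix-free code with these lengths exists)

Yes


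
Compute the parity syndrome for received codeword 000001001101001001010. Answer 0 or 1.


Syndrome = XOR of all bits = 0 XOR 0 XOR 0 XOR 0 XOR 0 XOR 1 XOR 0 XOR 0 XOR 1 XOR 1 XOR 0 XOR 1 XOR 0 XOR 0 XOR 1 XOR 0 XOR 0 XOR 1 XOR 0 XOR 1 XOR 0 = 1

1


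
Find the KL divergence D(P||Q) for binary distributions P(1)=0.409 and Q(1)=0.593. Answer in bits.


KL = p*log2(p/q) + (1-p)*log2((1-p)/(1-q)) = 0.409*log2(0.409/0.593) + 0.591*log2(0.591/0.407) = 0.0988

0.0988 bits


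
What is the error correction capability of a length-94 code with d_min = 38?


Correction capability = floor((d-1)/2) = floor((38-1)/2) = 18

18 errors


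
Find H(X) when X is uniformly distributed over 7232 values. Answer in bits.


H = log2(n) = log2(7232) = 12.8202

12.8202 bits


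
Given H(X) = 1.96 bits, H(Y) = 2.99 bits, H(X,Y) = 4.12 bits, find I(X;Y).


I(X;Y) = H(X) + H(Y) - H(X,Y) = 1.96 + 2.99 - 4.12 = 0.83

0.83 bits


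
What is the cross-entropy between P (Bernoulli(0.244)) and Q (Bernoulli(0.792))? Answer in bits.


H(P,Q) = -p*log2(q) - (1-p)*log2(1-q). -0.244*log2(0.792) = 0.082088; -0.756*log2(0.208) = 1.712600. H(P,Q) = 0.082088 + 1.712600 = 1.7947

1.7947 bits


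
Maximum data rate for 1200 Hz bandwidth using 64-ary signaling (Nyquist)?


Rate = 2 * B * log2(M) = 2 * 1200 * 6.0 = 14400.0

14400.0 bps


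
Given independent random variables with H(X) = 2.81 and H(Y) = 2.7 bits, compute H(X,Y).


For independent variables, H(X,Y) = H(X) + H(Y) = 2.81 + 2.7 = 5.51

5.51 bits


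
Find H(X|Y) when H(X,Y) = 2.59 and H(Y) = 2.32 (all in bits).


H(X|Y) = H(X,Y) - H(Y) = 2.59 - 2.32 = 0.27

0.27 bits


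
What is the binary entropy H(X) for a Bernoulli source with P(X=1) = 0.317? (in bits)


H = -p*log2(p) - (1-p)*log2(1-p). -0.317*log2(0.317) = 0.525410; -0.683*log2(0.683) = 0.375679. H = 0.525410 + 0.375679 = 0.9011

0.9011 bits


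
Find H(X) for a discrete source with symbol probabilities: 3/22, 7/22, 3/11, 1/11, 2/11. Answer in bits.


H = -sum(p_i * log2(p_i)). Terms: -(3/22)*log2(3/22) = 0.391973; -(7/22)*log2(7/22) = 0.525661; -(3/11)*log2(3/11) = 0.511219; -(1/11)*log2(1/11) = 0.314494; -(2/11)*log2(2/11) = 0.447169. H = 0.391973 + 0.525661 + 0.511219 + 0.314494 + 0.447169 = 2.1905

2.1905 bits


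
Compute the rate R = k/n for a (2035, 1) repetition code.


Rate = k/n = 1/2035

1/2035


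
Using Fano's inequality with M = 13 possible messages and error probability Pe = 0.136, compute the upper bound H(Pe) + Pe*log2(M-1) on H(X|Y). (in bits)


H(Pe) = -Pe*log2(Pe) - (1-Pe)*log2(1-Pe) = -0.136*log2(0.136) - 0.864*log2(0.864) = 0.391452 + 0.182215 = 0.5737. Pe*log2(M-1) = 0.136*log2(12) = 0.487555. Bound = H(Pe) + Pe*log2(M-1) = 0.391452 + 0.182215 + 0.487555 = 1.0612

1.0612 bits


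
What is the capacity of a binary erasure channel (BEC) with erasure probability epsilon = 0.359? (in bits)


C = 1 - epsilon = 1 - 0.359 = 0.641

0.641 bits


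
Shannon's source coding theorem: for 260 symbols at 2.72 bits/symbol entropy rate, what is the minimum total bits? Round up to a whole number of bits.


Minimum bits >= n * H = 260 * 2.72 = 707.2, rounded up to a whole number of bits = 708

708 bits


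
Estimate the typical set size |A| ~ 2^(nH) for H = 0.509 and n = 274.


log2|A_typical| = nH = 274 * 0.509 = 139.466, so |A_typical| ~ 2^139.466 = 9.626e+41

9.626e+41


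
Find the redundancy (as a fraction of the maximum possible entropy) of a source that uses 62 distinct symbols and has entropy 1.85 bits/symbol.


H_max = log2(K) = log2(62) = 5.9542 bits/symbol. Redundancy = 1 - H/H_max = 1 - 1.85/5.9542 = 1 - 0.3107 = 0.6893

0.6893


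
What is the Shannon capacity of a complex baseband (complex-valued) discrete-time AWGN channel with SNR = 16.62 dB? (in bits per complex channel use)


SNR_linear = 10^(16.62/10) = 45.9198; C = log2(1 + SNR_linear) = log2(1 + 45.9198) = 5.5521

5.5521 bits/channel use


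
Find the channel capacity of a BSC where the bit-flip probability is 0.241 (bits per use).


H(p) = -p*log2(p) - (1-p)*log2(1-p) = -0.241*log2(0.241) - 0.759*log2(0.759) = 0.494748 + 0.301952 = 0.7967. C = 1 - H(p) = 1 - 0.7967 = 0.2033

0.2033 bits


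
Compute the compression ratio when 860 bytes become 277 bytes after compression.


Ratio = original / compressed = 860 / 277 = 3.1047

3.1047


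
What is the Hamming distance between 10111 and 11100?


Count differing positions: . ^ . ^ ^ = 3 differences

3


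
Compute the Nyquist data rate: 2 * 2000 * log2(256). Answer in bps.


Rate = 2 * B * log2(M) = 2 * 2000 * 8.0 = 32000.0

32000.0 bps


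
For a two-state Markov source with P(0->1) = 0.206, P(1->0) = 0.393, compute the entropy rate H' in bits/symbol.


Stationary distribution: pi_0 = p10/(p01+p10) = 0.6561, pi_1 = 0.3439. Entropy rate H' = pi_0*H(p01) + pi_1*H(p10) = 0.6561*0.7338 + 0.3439*0.9667 = 0.8139

0.8139 bits/symbol


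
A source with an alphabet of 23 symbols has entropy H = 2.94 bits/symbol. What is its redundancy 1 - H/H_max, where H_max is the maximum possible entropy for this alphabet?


H_max = log2(K) = log2(23) = 4.5236 bits/symbol. Redundancy = 1 - H/H_max = 1 - 2.94/4.5236 = 1 - 0.6499 = 0.3501

0.3501


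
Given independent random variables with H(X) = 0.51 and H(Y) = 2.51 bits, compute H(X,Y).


For independent variables, H(X,Y) = H(X) + H(Y) = 0.51 + 2.51 = 3.02

3.02 bits


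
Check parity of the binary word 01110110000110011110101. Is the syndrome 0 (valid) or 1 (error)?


Syndrome = XOR of all bits = 0 XOR 1 XOR 1 XOR 1 XOR 0 XOR 1 XOR 1 XOR 0 XOR 0 XOR 0 XOR 0 XOR 1 XOR 1 XOR 0 XOR 0 XOR 1 XOR 1 XOR 1 XOR 1 XOR 0 XOR 1 XOR 0 XOR 1 = 1

1


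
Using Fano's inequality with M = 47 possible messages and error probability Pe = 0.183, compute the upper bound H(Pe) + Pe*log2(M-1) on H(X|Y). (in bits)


H(Pe) = -Pe*log2(Pe) - (1-Pe)*log2(1-Pe) = -0.183*log2(0.183) - 0.817*log2(0.817) = 0.448365 + 0.238231 = 0.6866. Pe*log2(M-1) = 0.183*log2(46) = 1.010812. Bound = H(Pe) + Pe*log2(M-1) = 0.448365 + 0.238231 + 1.010812 = 1.6974

1.6974 bits


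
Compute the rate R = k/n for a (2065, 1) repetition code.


Rate = k/n = 1/2065

1/2065


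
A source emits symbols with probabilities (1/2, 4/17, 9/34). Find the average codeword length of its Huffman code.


Huffman construction (repeatedly merge the two least-probable nodes; each merge adds 1 bit to every symbol beneath it): 4/17 + 9/34 = 1/2; 1/2 + 1/2 = 1. Resulting codeword lengths (in the order the probabilities were given): (1, 2, 2). L_avg = sum(p_i * l_i) = 1/2*1 + 4/17*2 + 9/34*2 = 3/2 = 1.5

1.5 bits


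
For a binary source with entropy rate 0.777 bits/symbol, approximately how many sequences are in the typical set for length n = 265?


log2|A_typical| = nH = 265 * 0.777 = 205.905, so |A_typical| ~ 2^205.905 = 9.629e+61

9.629e+61


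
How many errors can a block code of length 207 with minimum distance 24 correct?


Correction capability = floor((d-1)/2) = floor((24-1)/2) = 11

11 errors
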